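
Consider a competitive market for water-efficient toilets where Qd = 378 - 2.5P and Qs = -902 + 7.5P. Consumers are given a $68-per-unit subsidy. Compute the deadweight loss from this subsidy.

Pre-subsidy: 378 - 2.5P = -902 + 7.5P gives P* = 128, Q* = 58.
With the rebate, buyers effectively pay Pb = Ps − 68, where Ps is the price sellers receive.
Demand in terms of Ps becomes Qd = 378 − 2.5(Ps − 68) = 548 - 2.5Ps. Setting this equal to supply: 548 - 2.5Ps = -902 + 7.5Ps, so Ps = 145.
Buyers pay Pb = 145 − 68 = 77; Q' = -902 + 7.5·145 = 185.5.
The subsidy expands output by 185.5 − 58 = 127.5 past the efficient level; on those units the gap between marginal cost and willingness to pay runs from 0 up to 68.
DWL = ½ × 68 × 127.5 = 4335.

Deadweight loss = $4335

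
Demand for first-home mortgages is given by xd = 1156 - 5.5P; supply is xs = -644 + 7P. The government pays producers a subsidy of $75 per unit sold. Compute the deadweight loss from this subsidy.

Deadweight loss = $8662.5

Pre-subsidy: 1156 - 5.5P = -644 + 7P gives P* = 144, x* = 364.
With the subsidy, sellers receive Ps = Pb + 75 for each unit, where Pb is the price buyers pay.
Supply in terms of Pb becomes xs = -644 + 7(Pb + 75) = -119 + 7Pb. Setting this equal to demand: 1156 - 5.5Pb = -119 + 7Pb, so Pb = 102.
Sellers receive Ps = 102 + 75 = 177; x' = 1156 − 5.5·102 = 595.
The subsidy expands output by 595 − 364 = 231 past the efficient level; on those units the gap between marginal cost and willingness to pay runs from 0 up to 75.
DWL = ½ × 75 × 231 = 8662.5.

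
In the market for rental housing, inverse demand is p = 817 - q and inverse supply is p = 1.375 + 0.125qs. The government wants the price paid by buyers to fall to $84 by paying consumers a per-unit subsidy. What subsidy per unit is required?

Required subsidy s = $9 per unit

At a buyer price of 84, quantity demanded is 817 − 1·84 = 733.
Sellers supply 733 only when they receive ps = 1.375 + 0.125·733 = 93.
s = ps − pb = 93 − 84 = 9.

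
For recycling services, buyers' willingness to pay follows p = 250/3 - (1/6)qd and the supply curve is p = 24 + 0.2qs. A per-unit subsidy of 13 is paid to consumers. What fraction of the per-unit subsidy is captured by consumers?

Consumer share = 5/11

Pre-subsidy: 250/3 - (1/6)q = 24 + 0.2q gives q* = 1780/11 and p* = 620/11.
With the rebate, buyers effectively pay pb = ps − 13, where ps is the price sellers receive.
On the curves, pb = 250/3 - (1/6)q and ps = 24 + 0.2q; the wedge ps − pb = 13 gives 24 + 0.2q − (250/3 - (1/6)q) = 13, so q' = 2170/11.
Then pb = 250/3 − (1/6)·(2170/11) = 555/11 and ps = 24 + 0.2·(2170/11) = 698/11.
Buyers' price falls by p* − pb = 620/11 − 555/11 = 65/11; sellers' price rises by ps − p* = 698/11 − 620/11 = 78/11.
So consumers capture (65/11)/13 = 5/11 of each unit of subsidy.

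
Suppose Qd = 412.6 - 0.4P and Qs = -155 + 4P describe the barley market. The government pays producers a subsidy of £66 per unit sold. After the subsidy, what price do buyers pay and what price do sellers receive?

Pre-subsidy: 412.6 - 0.4P = -155 + 4P gives P* = 129, Q* = 361.
With the subsidy, sellers receive Ps = Pb + 66 for each unit, where Pb is the price buyers pay.
Supply in terms of Pb becomes Qs = -155 + 4(Pb + 66) = 109 + 4Pb. Setting this equal to demand: 412.6 - 0.4Pb = 109 + 4Pb, so Pb = 69.
Sellers receive Ps = 69 + 66 = 135; Q' = 412.6 − 0.4·69 = 385.

Buyers pay £69; sellers receive £135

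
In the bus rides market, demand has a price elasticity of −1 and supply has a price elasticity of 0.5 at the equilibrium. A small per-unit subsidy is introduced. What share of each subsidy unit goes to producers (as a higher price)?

Producer share = 2/3

For a small subsidy around the equilibrium, the benefit split depends on the relative slopes, which at a point are proportional to the elasticities.
Buyer share = εs/(εs + |εd|) = 0.5/(0.5 + 1) = 1/3; seller share = |εd|/(εs + |εd|) = 2/3.
So producers capture 2/3 of the subsidy.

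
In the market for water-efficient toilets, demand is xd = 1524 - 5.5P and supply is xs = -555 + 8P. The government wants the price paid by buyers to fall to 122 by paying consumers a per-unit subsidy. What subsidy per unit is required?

At a buyer price of 122, quantity demanded is 1524 − 5.5·122 = 853.
Sellers supply 853 only when they receive Ps with -555 + 8·Ps = 853, i.e. Ps = 176.
s = Ps − Pb = 176 − 122 = 54.

Required subsidy s = 54 per unit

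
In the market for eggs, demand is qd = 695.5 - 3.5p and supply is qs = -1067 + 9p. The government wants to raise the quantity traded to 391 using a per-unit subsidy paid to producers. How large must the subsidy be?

At q = 391, invert demand for the buyer price: pb = (695.5 − 391)/3.5 = 87; invert supply for the seller price: ps = (391 − (-1067))/9 = 162.
The subsidy must fill the gap: s = ps − pb = 162 − 87 = 75.

Required subsidy s = 75 per unit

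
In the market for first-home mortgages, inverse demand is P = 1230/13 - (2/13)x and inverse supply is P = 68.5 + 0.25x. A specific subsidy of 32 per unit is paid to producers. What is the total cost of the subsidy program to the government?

Pre-subsidy: 1230/13 - (2/13)x = 68.5 + 0.25x gives x* = 194/3 and P* = 254/3.
With the subsidy, sellers receive Ps = Pb + 32 for each unit, where Pb is the price buyers pay.
On the curves, Pb = 1230/13 - (2/13)x and Ps = 68.5 + 0.25x; the wedge Ps − Pb = 32 gives 68.5 + 0.25x − (1230/13 - (2/13)x) = 32, so x' = 3022/21.
Then Pb = 1230/13 − (2/13)·(3022/21) = 1522/21 and Ps = 68.5 + 0.25·(3022/21) = 2194/21.
Government outlay = subsidy × quantity = 32 × 3022/21 = 96704/21.

Government cost = 96704/21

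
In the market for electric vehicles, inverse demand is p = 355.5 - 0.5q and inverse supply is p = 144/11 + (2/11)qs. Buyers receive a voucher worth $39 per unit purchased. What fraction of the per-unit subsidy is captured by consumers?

Pre-subsidy: 355.5 - 0.5q = 144/11 + (2/11)q gives q* = 502.2 and p* = 104.4.
With the rebate, buyers effectively pay pb = ps − 39, where ps is the price sellers receive.
On the curves, pb = 355.5 - 0.5q and ps = 144/11 + (2/11)q; the wedge ps − pb = 39 gives 144/11 + (2/11)q − (355.5 - 0.5q) = 39, so q' = 559.4.
Then pb = 355.5 − 0.5·559.4 = 75.8 and ps = 144/11 + (2/11)·559.4 = 114.8.
Buyers' price falls by p* − pb = 104.4 − 75.8 = 28.6; sellers' price rises by ps − p* = 114.8 − 104.4 = 10.4.
So consumers capture 28.6/39 = 11/15 of each unit of subsidy.

Consumer share = 11/15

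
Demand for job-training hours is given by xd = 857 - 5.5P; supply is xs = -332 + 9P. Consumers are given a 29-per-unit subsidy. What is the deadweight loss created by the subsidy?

Deadweight loss = 1435.5

Pre-subsidy: 857 - 5.5P = -332 + 9P gives P* = 82, x* = 406.
With the rebate, buyers effectively pay Pb = Ps − 29, where Ps is the price sellers receive.
Demand in terms of Ps becomes xd = 857 − 5.5(Ps − 29) = 1016.5 - 5.5Ps. Setting this equal to supply: 1016.5 - 5.5Ps = -332 + 9Ps, so Ps = 93.
Buyers pay Pb = 93 − 29 = 64; x' = -332 + 9·93 = 505.
The subsidy expands output by 505 − 406 = 99 past the efficient level; on those units the gap between marginal cost and willingness to pay runs from 0 up to 29.
DWL = ½ × 29 × 99 = 1435.5.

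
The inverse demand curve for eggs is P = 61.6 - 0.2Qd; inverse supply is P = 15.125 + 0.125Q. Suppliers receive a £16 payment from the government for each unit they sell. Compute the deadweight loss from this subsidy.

Deadweight loss = 5120/13

Pre-subsidy: 61.6 - 0.2Q = 15.125 + 0.125Q gives Q* = 143 and P* = 33.
With the subsidy, sellers receive Ps = Pb + 16 for each unit, where Pb is the price buyers pay.
On the curves, Pb = 61.6 - 0.2Q and Ps = 15.125 + 0.125Q; the wedge Ps − Pb = 16 gives 15.125 + 0.125Q − (61.6 - 0.2Q) = 16, so Q' = 2499/13.
Then Pb = 61.6 − 0.2·(2499/13) = 301/13 and Ps = 15.125 + 0.125·(2499/13) = 509/13.
The subsidy expands output by 2499/13 − 143 = 640/13 past the efficient level; on those units the gap between marginal cost and willingness to pay runs from 0 up to 16.
DWL = ½ × 16 × 640/13 = 5120/13.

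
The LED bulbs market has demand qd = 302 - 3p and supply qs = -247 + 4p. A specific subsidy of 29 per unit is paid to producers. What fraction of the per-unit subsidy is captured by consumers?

Consumer share = 4/7

Pre-subsidy: 302 - 3p = -247 + 4p gives p* = 549/7, q* = 467/7.
With the subsidy, sellers receive ps = pb + 29 for each unit, where pb is the price buyers pay.
Supply in terms of pb becomes qs = -247 + 4(pb + 29) = -131 + 4pb. Setting this equal to demand: 302 - 3pb = -131 + 4pb, so pb = 433/7.
Sellers receive ps = 433/7 + 29 = 636/7; q' = 302 − 3·(433/7) = 815/7.
Buyers' price falls by p* − pb = 549/7 − 433/7 = 116/7; sellers' price rises by ps − p* = 636/7 − 549/7 = 87/7.
So consumers capture (116/7)/29 = 4/7 of each unit of subsidy.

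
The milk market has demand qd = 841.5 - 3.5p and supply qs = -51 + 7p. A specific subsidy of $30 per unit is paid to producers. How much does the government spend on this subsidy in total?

Pre-subsidy: 841.5 - 3.5p = -51 + 7p gives p* = 85, q* = 544.
With the subsidy, sellers receive ps = pb + 30 for each unit, where pb is the price buyers pay.
Supply in terms of pb becomes qs = -51 + 7(pb + 30) = 159 + 7pb. Setting this equal to demand: 841.5 - 3.5pb = 159 + 7pb, so pb = 65.
Sellers receive ps = 65 + 30 = 95; q' = 841.5 − 3.5·65 = 614.
Government outlay = subsidy × quantity = 30 × 614 = 18420.

Government cost = $18420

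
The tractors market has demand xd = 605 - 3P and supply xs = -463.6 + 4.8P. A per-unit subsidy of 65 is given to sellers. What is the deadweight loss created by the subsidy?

Pre-subsidy: 605 - 3P = -463.6 + 4.8P gives P* = 137, x* = 194.
With the subsidy, sellers receive Ps = Pb + 65 for each unit, where Pb is the price buyers pay.
Supply in terms of Pb becomes xs = -463.6 + 4.8(Pb + 65) = -151.6 + 4.8Pb. Setting this equal to demand: 605 - 3Pb = -151.6 + 4.8Pb, so Pb = 97.
Sellers receive Ps = 97 + 65 = 162; x' = 605 − 3·97 = 314.
The subsidy expands output by 314 − 194 = 120 past the efficient level; on those units the gap between marginal cost and willingness to pay runs from 0 up to 65.
DWL = ½ × 65 × 120 = 3900.

Deadweight loss = 3900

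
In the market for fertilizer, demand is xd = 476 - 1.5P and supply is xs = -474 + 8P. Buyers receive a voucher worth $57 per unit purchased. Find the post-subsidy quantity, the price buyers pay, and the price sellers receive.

Pre-subsidy: 476 - 1.5P = -474 + 8P gives P* = 100, x* = 326.
With the rebate, buyers effectively pay Pb = Ps − 57, where Ps is the price sellers receive.
Demand in terms of Ps becomes xd = 476 − 1.5(Ps − 57) = 561.5 - 1.5Ps. Setting this equal to supply: 561.5 - 1.5Ps = -474 + 8Ps, so Ps = 109.
Buyers pay Pb = 109 − 57 = 52; x' = -474 + 8·109 = 398.

x' = 398; buyers pay $52; sellers receive $109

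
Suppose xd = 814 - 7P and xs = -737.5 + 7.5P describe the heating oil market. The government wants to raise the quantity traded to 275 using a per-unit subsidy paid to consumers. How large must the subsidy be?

Required subsidy s = 58 per unit

At x = 275, invert demand for the buyer price: Pb = (814 − 275)/7 = 77; invert supply for the seller price: Ps = (275 − (-737.5))/7.5 = 135.
The subsidy must fill the gap: s = Ps − Pb = 135 − 77 = 58.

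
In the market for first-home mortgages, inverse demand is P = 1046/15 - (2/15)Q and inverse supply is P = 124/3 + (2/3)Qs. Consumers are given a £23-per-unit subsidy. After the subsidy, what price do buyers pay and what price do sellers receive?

Pre-subsidy: 1046/15 - (2/15)Q = 124/3 + (2/3)Q gives Q* = 35.5 and P* = 65.
With the rebate, buyers effectively pay Pb = Ps − 23, where Ps is the price sellers receive.
On the curves, Pb = 1046/15 - (2/15)Q and Ps = 124/3 + (2/3)Q; the wedge Ps − Pb = 23 gives 124/3 + (2/3)Q − (1046/15 - (2/15)Q) = 23, so Q' = 64.25.
Then Pb = 1046/15 − (2/15)·64.25 = 367/6 and Ps = 124/3 + (2/3)·64.25 = 505/6.

Buyers pay 367/6; sellers receive 505/6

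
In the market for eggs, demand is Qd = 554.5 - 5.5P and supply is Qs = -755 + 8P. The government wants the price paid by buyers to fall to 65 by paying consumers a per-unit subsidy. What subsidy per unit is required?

At a buyer price of 65, quantity demanded is 554.5 − 5.5·65 = 197.
Sellers supply 197 only when they receive Ps with -755 + 8·Ps = 197, i.e. Ps = 119.
s = Ps − Pb = 119 − 65 = 54.

Required subsidy s = 54 per unit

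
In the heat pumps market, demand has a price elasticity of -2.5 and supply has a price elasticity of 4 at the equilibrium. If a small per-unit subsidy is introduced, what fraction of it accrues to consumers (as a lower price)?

For a small subsidy around the equilibrium, the benefit split depends on the relative slopes, which at a point are proportional to the elasticities.
Buyer share = εs/(εs + |εd|) = 4/(4 + 2.5) = 8/13; seller share = |εd|/(εs + |εd|) = 5/13.

Consumer share = 8/13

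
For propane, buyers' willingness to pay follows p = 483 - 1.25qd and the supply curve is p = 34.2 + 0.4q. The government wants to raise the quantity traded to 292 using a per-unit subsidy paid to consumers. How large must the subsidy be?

Required subsidy s = 33 per unit

At q = 292, from the demand curve buyers pay pb = 483 − 1.25·292 = 118; from the supply curve sellers need ps = 34.2 + 0.4·292 = 151.
The subsidy must fill the gap: s = ps − pb = 151 − 118 = 33.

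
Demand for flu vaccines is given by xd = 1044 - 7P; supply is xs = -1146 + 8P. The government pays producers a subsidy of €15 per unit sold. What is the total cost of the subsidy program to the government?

Pre-subsidy: 1044 - 7P = -1146 + 8P gives P* = 146, x* = 22.
With the subsidy, sellers receive Ps = Pb + 15 for each unit, where Pb is the price buyers pay.
Supply in terms of Pb becomes xs = -1146 + 8(Pb + 15) = -1026 + 8Pb. Setting this equal to demand: 1044 - 7Pb = -1026 + 8Pb, so Pb = 138.
Sellers receive Ps = 138 + 15 = 153; x' = 1044 − 7·138 = 78.
Government outlay = subsidy × quantity = 15 × 78 = 1170.

Government cost = €1170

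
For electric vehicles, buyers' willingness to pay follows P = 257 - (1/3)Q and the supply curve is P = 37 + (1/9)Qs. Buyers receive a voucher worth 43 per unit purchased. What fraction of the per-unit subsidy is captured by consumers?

Consumer share = 0.75

Pre-subsidy: 257 - (1/3)Q = 37 + (1/9)Q gives Q* = 495 and P* = 92.
With the rebate, buyers effectively pay Pb = Ps − 43, where Ps is the price sellers receive.
On the curves, Pb = 257 - (1/3)Q and Ps = 37 + (1/9)Q; the wedge Ps − Pb = 43 gives 37 + (1/9)Q − (257 - (1/3)Q) = 43, so Q' = 591.75.
Then Pb = 257 − (1/3)·591.75 = 59.75 and Ps = 37 + (1/9)·591.75 = 102.75.
Buyers' price falls by P* − Pb = 92 − 59.75 = 32.25; sellers' price rises by Ps − P* = 102.75 − 92 = 10.75.
So consumers capture 32.25/43 = 0.75 of each unit of subsidy.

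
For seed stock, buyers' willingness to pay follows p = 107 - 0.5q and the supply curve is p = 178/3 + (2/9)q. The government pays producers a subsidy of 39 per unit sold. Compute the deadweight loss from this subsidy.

Pre-subsidy: 107 - 0.5q = 178/3 + (2/9)q gives q* = 66 and p* = 74.
With the subsidy, sellers receive ps = pb + 39 for each unit, where pb is the price buyers pay.
On the curves, pb = 107 - 0.5q and ps = 178/3 + (2/9)q; the wedge ps − pb = 39 gives 178/3 + (2/9)q − (107 - 0.5q) = 39, so q' = 120.
Then pb = 107 − 0.5·120 = 47 and ps = 178/3 + (2/9)·120 = 86.
The subsidy expands output by 120 − 66 = 54 past the efficient level; on those units the gap between marginal cost and willingness to pay runs from 0 up to 39.
DWL = ½ × 39 × 54 = 1053.

Deadweight loss = 1053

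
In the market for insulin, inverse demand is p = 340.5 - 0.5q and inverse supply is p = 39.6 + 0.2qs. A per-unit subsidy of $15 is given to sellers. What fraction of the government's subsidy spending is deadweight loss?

Pre-subsidy: 340.5 - 0.5q = 39.6 + 0.2q gives q* = 3009/7 and p* = 879/7.
With the subsidy, sellers receive ps = pb + 15 for each unit, where pb is the price buyers pay.
On the curves, pb = 340.5 - 0.5q and ps = 39.6 + 0.2q; the wedge ps − pb = 15 gives 39.6 + 0.2q − (340.5 - 0.5q) = 15, so q' = 3159/7.
Then pb = 340.5 − 0.5·(3159/7) = 804/7 and ps = 39.6 + 0.2·(3159/7) = 909/7.
ΔCS = ½(3009/7 + 3159/7)(879/7 − 804/7) = 231300/49; ΔPS = ½(3009/7 + 3159/7)(909/7 − 879/7) = 92520/49.
Government spending = 15 × 3159/7 = 47385/7.
DWL = ½ × 15 × (3159/7 − 3009/7) = 1125/7; fraction = (1125/7) / (47385/7) = 25/1053.

DWL / government spending = 25/1053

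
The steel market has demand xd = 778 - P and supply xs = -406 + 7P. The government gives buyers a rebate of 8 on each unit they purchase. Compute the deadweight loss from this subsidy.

Pre-subsidy: 778 - P = -406 + 7P gives P* = 148, x* = 630.
With the rebate, buyers effectively pay Pb = Ps − 8, where Ps is the price sellers receive.
Demand in terms of Ps becomes xd = 778 − 1(Ps − 8) = 786 - Ps. Setting this equal to supply: 786 - Ps = -406 + 7Ps, so Ps = 149.
Buyers pay Pb = 149 − 8 = 141; x' = -406 + 7·149 = 637.
The subsidy expands output by 637 − 630 = 7 past the efficient level; on those units the gap between marginal cost and willingness to pay runs from 0 up to 8.
DWL = ½ × 8 × 7 = 28.

Deadweight loss = 28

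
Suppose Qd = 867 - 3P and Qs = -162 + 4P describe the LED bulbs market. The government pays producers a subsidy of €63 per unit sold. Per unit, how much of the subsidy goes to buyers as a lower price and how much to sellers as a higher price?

Buyers gain €36 per unit; sellers gain €27 per unit

Pre-subsidy: 867 - 3P = -162 + 4P gives P* = 147, Q* = 426.
With the subsidy, sellers receive Ps = Pb + 63 for each unit, where Pb is the price buyers pay.
Supply in terms of Pb becomes Qs = -162 + 4(Pb + 63) = 90 + 4Pb. Setting this equal to demand: 867 - 3Pb = 90 + 4Pb, so Pb = 111.
Sellers receive Ps = 111 + 63 = 174; Q' = 867 − 3·111 = 534.
Buyers' price falls by P* − Pb = 147 − 111 = 36; sellers' price rises by Ps − P* = 174 − 147 = 27.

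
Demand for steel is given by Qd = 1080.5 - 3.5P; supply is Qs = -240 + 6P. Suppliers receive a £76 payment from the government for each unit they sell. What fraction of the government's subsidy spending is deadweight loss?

DWL / government spending = 14/127

Pre-subsidy: 1080.5 - 3.5P = -240 + 6P gives P* = 139, Q* = 594.
With the subsidy, sellers receive Ps = Pb + 76 for each unit, where Pb is the price buyers pay.
Supply in terms of Pb becomes Qs = -240 + 6(Pb + 76) = 216 + 6Pb. Setting this equal to demand: 1080.5 - 3.5Pb = 216 + 6Pb, so Pb = 91.
Sellers receive Ps = 91 + 76 = 167; Q' = 1080.5 − 3.5·91 = 762.
ΔCS = ½(594 + 762)(139 − 91) = 32544; ΔPS = ½(594 + 762)(167 − 139) = 18984.
Government spending = 76 × 762 = 57912.
DWL = ½ × 76 × (762 − 594) = 6384; fraction = 6384 / 57912 = 14/127.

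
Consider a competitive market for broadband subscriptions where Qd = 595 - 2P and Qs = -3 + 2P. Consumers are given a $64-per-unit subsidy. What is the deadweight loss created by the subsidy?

Pre-subsidy: 595 - 2P = -3 + 2P gives P* = 149.5, Q* = 296.
With the rebate, buyers effectively pay Pb = Ps − 64, where Ps is the price sellers receive.
Demand in terms of Ps becomes Qd = 595 − 2(Ps − 64) = 723 - 2Ps. Setting this equal to supply: 723 - 2Ps = -3 + 2Ps, so Ps = 181.5.
Buyers pay Pb = 181.5 − 64 = 117.5; Q' = -3 + 2·181.5 = 360.
The subsidy expands output by 360 − 296 = 64 past the efficient level; on those units the gap between marginal cost and willingness to pay runs from 0 up to 64.
DWL = ½ × 64 × 64 = 2048.

Deadweight loss = $2048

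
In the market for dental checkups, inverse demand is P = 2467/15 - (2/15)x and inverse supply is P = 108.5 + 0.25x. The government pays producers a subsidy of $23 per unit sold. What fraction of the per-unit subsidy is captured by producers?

Producer share = 15/23

Pre-subsidy: 2467/15 - (2/15)x = 108.5 + 0.25x gives x* = 146 and P* = 145.
With the subsidy, sellers receive Ps = Pb + 23 for each unit, where Pb is the price buyers pay.
On the curves, Pb = 2467/15 - (2/15)x and Ps = 108.5 + 0.25x; the wedge Ps − Pb = 23 gives 108.5 + 0.25x − (2467/15 - (2/15)x) = 23, so x' = 206.
Then Pb = 2467/15 − (2/15)·206 = 137 and Ps = 108.5 + 0.25·206 = 160.
Buyers' price falls by P* − Pb = 145 − 137 = 8; sellers' price rises by Ps − P* = 160 − 145 = 15.
So producers capture 15/23 = 15/23 of each unit of subsidy.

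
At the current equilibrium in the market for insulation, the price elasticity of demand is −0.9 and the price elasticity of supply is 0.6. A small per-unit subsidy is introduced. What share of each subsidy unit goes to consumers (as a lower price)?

For a small subsidy around the equilibrium, the benefit split depends on the relative slopes, which at a point are proportional to the elasticities.
Buyer share = εs/(εs + |εd|) = 0.6/(0.6 + 0.9) = 0.4; seller share = |εd|/(εs + |εd|) = 0.6.

Consumer share = 0.4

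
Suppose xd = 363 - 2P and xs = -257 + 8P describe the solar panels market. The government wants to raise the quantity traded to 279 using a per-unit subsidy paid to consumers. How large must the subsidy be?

Required subsidy s = 25 per unit

At x = 279, invert demand for the buyer price: Pb = (363 − 279)/2 = 42; invert supply for the seller price: Ps = (279 − (-257))/8 = 67.
The subsidy must fill the gap: s = Ps − Pb = 67 − 42 = 25.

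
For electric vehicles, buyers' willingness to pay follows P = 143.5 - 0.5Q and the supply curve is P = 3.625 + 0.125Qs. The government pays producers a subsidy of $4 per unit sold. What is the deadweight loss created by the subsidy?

Deadweight loss = $12.8

Pre-subsidy: 143.5 - 0.5Q = 3.625 + 0.125Q gives Q* = 223.8 and P* = 31.6.
With the subsidy, sellers receive Ps = Pb + 4 for each unit, where Pb is the price buyers pay.
On the curves, Pb = 143.5 - 0.5Q and Ps = 3.625 + 0.125Q; the wedge Ps − Pb = 4 gives 3.625 + 0.125Q − (143.5 - 0.5Q) = 4, so Q' = 230.2.
Then Pb = 143.5 − 0.5·230.2 = 28.4 and Ps = 3.625 + 0.125·230.2 = 32.4.
The subsidy expands output by 230.2 − 223.8 = 6.4 past the efficient level; on those units the gap between marginal cost and willingness to pay runs from 0 up to 4.
DWL = ½ × 4 × 6.4 = 12.8.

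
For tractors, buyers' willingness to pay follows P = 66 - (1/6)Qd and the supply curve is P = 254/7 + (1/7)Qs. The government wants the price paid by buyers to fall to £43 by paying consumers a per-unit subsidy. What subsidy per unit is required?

Required subsidy s = £13 per unit

At a buyer price of 43, quantity demanded is 396 − 6·43 = 138.
Sellers supply 138 only when they receive Ps = 254/7 + (1/7)·138 = 56.
s = Ps − Pb = 56 − 43 = 13.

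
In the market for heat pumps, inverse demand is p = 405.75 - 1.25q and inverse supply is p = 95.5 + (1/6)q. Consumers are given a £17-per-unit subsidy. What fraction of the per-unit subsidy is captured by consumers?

Consumer share = 15/17

Pre-subsidy: 405.75 - 1.25q = 95.5 + (1/6)q gives q* = 219 and p* = 132.
With the rebate, buyers effectively pay pb = ps − 17, where ps is the price sellers receive.
On the curves, pb = 405.75 - 1.25q and ps = 95.5 + (1/6)q; the wedge ps − pb = 17 gives 95.5 + (1/6)q − (405.75 - 1.25q) = 17, so q' = 231.
Then pb = 405.75 − 1.25·231 = 117 and ps = 95.5 + (1/6)·231 = 134.
Buyers' price falls by p* − pb = 132 − 117 = 15; sellers' price rises by ps − p* = 134 − 132 = 2.
So consumers capture 15/17 = 15/17 of each unit of subsidy.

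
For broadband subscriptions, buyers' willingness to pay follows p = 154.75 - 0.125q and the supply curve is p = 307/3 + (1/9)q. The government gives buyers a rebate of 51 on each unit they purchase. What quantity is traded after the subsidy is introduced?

q' = 438

Pre-subsidy: 154.75 - 0.125q = 307/3 + (1/9)q gives q* = 222 and p* = 127.
With the rebate, buyers effectively pay pb = ps − 51, where ps is the price sellers receive.
On the curves, pb = 154.75 - 0.125q and ps = 307/3 + (1/9)q; the wedge ps − pb = 51 gives 307/3 + (1/9)q − (154.75 - 0.125q) = 51, so q' = 438.
Then pb = 154.75 − 0.125·438 = 100 and ps = 307/3 + (1/9)·438 = 151.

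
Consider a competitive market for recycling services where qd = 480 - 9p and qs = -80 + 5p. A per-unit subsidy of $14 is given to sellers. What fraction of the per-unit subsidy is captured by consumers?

Consumer share = 5/14

Pre-subsidy: 480 - 9p = -80 + 5p gives p* = 40, q* = 120.
With the subsidy, sellers receive ps = pb + 14 for each unit, where pb is the price buyers pay.
Supply in terms of pb becomes qs = -80 + 5(pb + 14) = -10 + 5pb. Setting this equal to demand: 480 - 9pb = -10 + 5pb, so pb = 35.
Sellers receive ps = 35 + 14 = 49; q' = 480 − 9·35 = 165.
Buyers' price falls by p* − pb = 40 − 35 = 5; sellers' price rises by ps − p* = 49 − 40 = 9.
So consumers capture 5/14 = 5/14 of each unit of subsidy.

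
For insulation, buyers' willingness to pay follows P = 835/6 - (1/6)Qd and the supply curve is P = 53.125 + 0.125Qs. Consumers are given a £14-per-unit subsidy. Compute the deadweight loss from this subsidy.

Deadweight loss = £336

Pre-subsidy: 835/6 - (1/6)Q = 53.125 + 0.125Q gives Q* = 295 and P* = 90.
With the rebate, buyers effectively pay Pb = Ps − 14, where Ps is the price sellers receive.
On the curves, Pb = 835/6 - (1/6)Q and Ps = 53.125 + 0.125Q; the wedge Ps − Pb = 14 gives 53.125 + 0.125Q − (835/6 - (1/6)Q) = 14, so Q' = 343.
Then Pb = 835/6 − (1/6)·343 = 82 and Ps = 53.125 + 0.125·343 = 96.
The subsidy expands output by 343 − 295 = 48 past the efficient level; on those units the gap between marginal cost and willingness to pay runs from 0 up to 14.
DWL = ½ × 14 × 48 = 336.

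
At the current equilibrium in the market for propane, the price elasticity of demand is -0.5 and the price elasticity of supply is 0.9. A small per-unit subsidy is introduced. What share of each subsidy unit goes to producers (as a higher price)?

Producer share = 5/14

For a small subsidy around the equilibrium, the benefit split depends on the relative slopes, which at a point are proportional to the elasticities.
Buyer share = εs/(εs + |εd|) = 0.9/(0.9 + 0.5) = 9/14; seller share = |εd|/(εs + |εd|) = 5/14.
So producers capture 5/14 of the subsidy.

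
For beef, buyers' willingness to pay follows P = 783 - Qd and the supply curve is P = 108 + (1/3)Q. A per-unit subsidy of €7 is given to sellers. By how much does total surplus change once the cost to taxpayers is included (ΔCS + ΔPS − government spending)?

Pre-subsidy: 783 - Q = 108 + (1/3)Q gives Q* = 506.25 and P* = 276.75.
With the subsidy, sellers receive Ps = Pb + 7 for each unit, where Pb is the price buyers pay.
On the curves, Pb = 783 - Q and Ps = 108 + (1/3)Q; the wedge Ps − Pb = 7 gives 108 + (1/3)Q − (783 - Q) = 7, so Q' = 511.5.
Then Pb = 783 − 1·511.5 = 271.5 and Ps = 108 + (1/3)·511.5 = 278.5.
ΔCS = ½(506.25 + 511.5)(276.75 − 271.5) = 2671.59375; ΔPS = ½(506.25 + 511.5)(278.5 − 276.75) = 890.53125.
Government spending = 7 × 511.5 = 3580.5.
Net change = 2671.59375 + 890.53125 − 3580.5 = -18.375. The loss equals the DWL triangle ½·7·5.25.

Net change in total surplus = -€18.375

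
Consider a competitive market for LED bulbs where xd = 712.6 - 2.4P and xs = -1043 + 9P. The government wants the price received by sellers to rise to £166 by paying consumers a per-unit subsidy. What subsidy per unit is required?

At a seller price of 166, quantity supplied is -1043 + 9·166 = 451.
Buyers absorb 451 only when they pay Pb with 712.6 − 2.4·Pb = 451, i.e. Pb = 109.
s = Ps − Pb = 166 − 109 = 57.

Required subsidy s = £57 per unit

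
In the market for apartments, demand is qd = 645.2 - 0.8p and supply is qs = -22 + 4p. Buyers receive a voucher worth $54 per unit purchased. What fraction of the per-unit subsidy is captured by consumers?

Consumer share = 5/6

Pre-subsidy: 645.2 - 0.8p = -22 + 4p gives p* = 139, q* = 534.
With the rebate, buyers effectively pay pb = ps − 54, where ps is the price sellers receive.
Demand in terms of ps becomes qd = 645.2 − 0.8(ps − 54) = 688.4 - 0.8ps. Setting this equal to supply: 688.4 - 0.8ps = -22 + 4ps, so ps = 148.
Buyers pay pb = 148 − 54 = 94; q' = -22 + 4·148 = 570.
Buyers' price falls by p* − pb = 139 − 94 = 45; sellers' price rises by ps − p* = 148 − 139 = 9.
So consumers capture 45/54 = 5/6 of each unit of subsidy.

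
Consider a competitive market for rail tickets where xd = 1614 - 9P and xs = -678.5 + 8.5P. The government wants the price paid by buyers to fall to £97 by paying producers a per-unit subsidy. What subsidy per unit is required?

Required subsidy s = £70 per unit

At a buyer price of 97, quantity demanded is 1614 − 9·97 = 741.
Sellers supply 741 only when they receive Ps with -678.5 + 8.5·Ps = 741, i.e. Ps = 167.
s = Ps − Pb = 167 − 97 = 70.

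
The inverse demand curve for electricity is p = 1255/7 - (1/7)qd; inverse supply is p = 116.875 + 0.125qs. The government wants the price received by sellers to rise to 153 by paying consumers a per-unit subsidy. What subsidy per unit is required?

At a seller price of 153, quantity supplied is -935 + 8·153 = 289.
Buyers absorb 289 only when they pay pb = 1255/7 − (1/7)·289 = 138.
s = ps − pb = 153 − 138 = 15.

Required subsidy s = 15 per unit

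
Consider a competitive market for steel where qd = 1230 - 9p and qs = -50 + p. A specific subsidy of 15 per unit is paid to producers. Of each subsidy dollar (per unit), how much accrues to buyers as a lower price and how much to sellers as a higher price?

Pre-subsidy: 1230 - 9p = -50 + p gives p* = 128, q* = 78.
With the subsidy, sellers receive ps = pb + 15 for each unit, where pb is the price buyers pay.
Supply in terms of pb becomes qs = -50 + 1(pb + 15) = -35 + pb. Setting this equal to demand: 1230 - 9pb = -35 + pb, so pb = 126.5.
Sellers receive ps = 126.5 + 15 = 141.5; q' = 1230 − 9·126.5 = 91.5.
Buyers' price falls by p* − pb = 128 − 126.5 = 1.5; sellers' price rises by ps − p* = 141.5 − 128 = 13.5.

Buyers gain 1.5 per unit; sellers gain 13.5 per unit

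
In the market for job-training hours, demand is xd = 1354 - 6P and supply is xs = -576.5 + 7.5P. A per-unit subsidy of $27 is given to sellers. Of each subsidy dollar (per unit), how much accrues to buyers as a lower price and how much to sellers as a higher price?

Pre-subsidy: 1354 - 6P = -576.5 + 7.5P gives P* = 143, x* = 496.
With the subsidy, sellers receive Ps = Pb + 27 for each unit, where Pb is the price buyers pay.
Supply in terms of Pb becomes xs = -576.5 + 7.5(Pb + 27) = -374 + 7.5Pb. Setting this equal to demand: 1354 - 6Pb = -374 + 7.5Pb, so Pb = 128.
Sellers receive Ps = 128 + 27 = 155; x' = 1354 − 6·128 = 586.
Buyers' price falls by P* − Pb = 143 − 128 = 15; sellers' price rises by Ps − P* = 155 − 143 = 12.

Buyers gain $15 per unit; sellers gain $12 per unit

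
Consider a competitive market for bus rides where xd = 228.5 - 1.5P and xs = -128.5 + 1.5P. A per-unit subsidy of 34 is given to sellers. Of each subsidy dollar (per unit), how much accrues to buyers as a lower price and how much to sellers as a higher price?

Buyers gain 17 per unit; sellers gain 17 per unit

Pre-subsidy: 228.5 - 1.5P = -128.5 + 1.5P gives P* = 119, x* = 50.
With the subsidy, sellers receive Ps = Pb + 34 for each unit, where Pb is the price buyers pay.
Supply in terms of Pb becomes xs = -128.5 + 1.5(Pb + 34) = -77.5 + 1.5Pb. Setting this equal to demand: 228.5 - 1.5Pb = -77.5 + 1.5Pb, so Pb = 102.
Sellers receive Ps = 102 + 34 = 136; x' = 228.5 − 1.5·102 = 75.5.
Buyers' price falls by P* − Pb = 119 − 102 = 17; sellers' price rises by Ps − P* = 136 − 119 = 17.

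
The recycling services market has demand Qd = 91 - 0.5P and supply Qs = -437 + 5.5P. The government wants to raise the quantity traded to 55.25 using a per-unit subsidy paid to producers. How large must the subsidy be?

Required subsidy s = 18 per unit

At Q = 55.25, invert demand for the buyer price: Pb = (91 − 55.25)/0.5 = 71.5; invert supply for the seller price: Ps = (55.25 − (-437))/5.5 = 89.5.
The subsidy must fill the gap: s = Ps − Pb = 89.5 − 71.5 = 18.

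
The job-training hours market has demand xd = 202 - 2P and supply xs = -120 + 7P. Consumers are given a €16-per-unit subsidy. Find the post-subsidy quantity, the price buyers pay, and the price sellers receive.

Pre-subsidy: 202 - 2P = -120 + 7P gives P* = 322/9, x* = 1174/9.
With the rebate, buyers effectively pay Pb = Ps − 16, where Ps is the price sellers receive.
Demand in terms of Ps becomes xd = 202 − 2(Ps − 16) = 234 - 2Ps. Setting this equal to supply: 234 - 2Ps = -120 + 7Ps, so Ps = 118/3.
Buyers pay Pb = 118/3 − 16 = 70/3; x' = -120 + 7·(118/3) = 466/3.

x' = 466/3; buyers pay 70/3; sellers receive 118/3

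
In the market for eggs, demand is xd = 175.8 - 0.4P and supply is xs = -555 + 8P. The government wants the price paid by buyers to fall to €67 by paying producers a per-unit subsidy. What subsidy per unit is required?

At a buyer price of 67, quantity demanded is 175.8 − 0.4·67 = 149.
Sellers supply 149 only when they receive Ps with -555 + 8·Ps = 149, i.e. Ps = 88.
s = Ps − Pb = 88 − 67 = 21.

Required subsidy s = €21 per unit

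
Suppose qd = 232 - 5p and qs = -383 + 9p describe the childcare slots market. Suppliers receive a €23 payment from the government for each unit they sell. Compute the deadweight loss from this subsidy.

Pre-subsidy: 232 - 5p = -383 + 9p gives p* = 615/14, q* = 173/14.
With the subsidy, sellers receive ps = pb + 23 for each unit, where pb is the price buyers pay.
Supply in terms of pb becomes qs = -383 + 9(pb + 23) = -176 + 9pb. Setting this equal to demand: 232 - 5pb = -176 + 9pb, so pb = 204/7.
Sellers receive ps = 204/7 + 23 = 365/7; q' = 232 − 5·(204/7) = 604/7.
The subsidy expands output by 604/7 − 173/14 = 1035/14 past the efficient level; on those units the gap between marginal cost and willingness to pay runs from 0 up to 23.
DWL = ½ × 23 × 1035/14 = 23805/28.

Deadweight loss = 23805/28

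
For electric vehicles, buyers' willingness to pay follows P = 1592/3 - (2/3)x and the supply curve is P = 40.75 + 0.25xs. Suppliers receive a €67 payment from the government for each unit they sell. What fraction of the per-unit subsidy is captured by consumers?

Consumer share = 8/11

Pre-subsidy: 1592/3 - (2/3)x = 40.75 + 0.25x gives x* = 5879/11 and P* = 1918/11.
With the subsidy, sellers receive Ps = Pb + 67 for each unit, where Pb is the price buyers pay.
On the curves, Pb = 1592/3 - (2/3)x and Ps = 40.75 + 0.25x; the wedge Ps − Pb = 67 gives 40.75 + 0.25x − (1592/3 - (2/3)x) = 67, so x' = 6683/11.
Then Pb = 1592/3 − (2/3)·(6683/11) = 1382/11 and Ps = 40.75 + 0.25·(6683/11) = 2119/11.
Buyers' price falls by P* − Pb = 1918/11 − 1382/11 = 536/11; sellers' price rises by Ps − P* = 2119/11 − 1918/11 = 201/11.
So consumers capture (536/11)/67 = 8/11 of each unit of subsidy.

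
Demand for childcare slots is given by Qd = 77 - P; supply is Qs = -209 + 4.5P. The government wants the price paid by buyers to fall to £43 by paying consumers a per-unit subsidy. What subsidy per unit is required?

At a buyer price of 43, quantity demanded is 77 − 1·43 = 34.
Sellers supply 34 only when they receive Ps with -209 + 4.5·Ps = 34, i.e. Ps = 54.
s = Ps − Pb = 54 − 43 = 11.

Required subsidy s = £11 per unit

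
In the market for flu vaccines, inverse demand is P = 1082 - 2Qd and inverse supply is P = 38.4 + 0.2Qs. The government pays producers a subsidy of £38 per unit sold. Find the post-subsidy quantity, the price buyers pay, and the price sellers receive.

Pre-subsidy: 1082 - 2Q = 38.4 + 0.2Q gives Q* = 5218/11 and P* = 1466/11.
With the subsidy, sellers receive Ps = Pb + 38 for each unit, where Pb is the price buyers pay.
On the curves, Pb = 1082 - 2Q and Ps = 38.4 + 0.2Q; the wedge Ps − Pb = 38 gives 38.4 + 0.2Q − (1082 - 2Q) = 38, so Q' = 5408/11.
Then Pb = 1082 − 2·(5408/11) = 1086/11 and Ps = 38.4 + 0.2·(5408/11) = 1504/11.

Q' = 5408/11; buyers pay 1086/11; sellers receive 1504/11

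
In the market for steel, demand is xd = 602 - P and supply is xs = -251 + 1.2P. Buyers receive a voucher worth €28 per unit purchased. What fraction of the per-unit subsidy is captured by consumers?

Pre-subsidy: 602 - P = -251 + 1.2P gives P* = 4265/11, x* = 2357/11.
With the rebate, buyers effectively pay Pb = Ps − 28, where Ps is the price sellers receive.
Demand in terms of Ps becomes xd = 602 − 1(Ps − 28) = 630 - Ps. Setting this equal to supply: 630 - Ps = -251 + 1.2Ps, so Ps = 4405/11.
Buyers pay Pb = 4405/11 − 28 = 4097/11; x' = -251 + 1.2·(4405/11) = 2525/11.
Buyers' price falls by P* − Pb = 4265/11 − 4097/11 = 168/11; sellers' price rises by Ps − P* = 4405/11 − 4265/11 = 140/11.
So consumers capture (168/11)/28 = 6/11 of each unit of subsidy.

Consumer share = 6/11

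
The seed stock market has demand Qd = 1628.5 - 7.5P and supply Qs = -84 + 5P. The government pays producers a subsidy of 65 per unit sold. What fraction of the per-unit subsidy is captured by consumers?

Pre-subsidy: 1628.5 - 7.5P = -84 + 5P gives P* = 137, Q* = 601.
With the subsidy, sellers receive Ps = Pb + 65 for each unit, where Pb is the price buyers pay.
Supply in terms of Pb becomes Qs = -84 + 5(Pb + 65) = 241 + 5Pb. Setting this equal to demand: 1628.5 - 7.5Pb = 241 + 5Pb, so Pb = 111.
Sellers receive Ps = 111 + 65 = 176; Q' = 1628.5 − 7.5·111 = 796.
Buyers' price falls by P* − Pb = 137 − 111 = 26; sellers' price rises by Ps − P* = 176 − 137 = 39.
So consumers capture 26/65 = 0.4 of each unit of subsidy.

Consumer share = 0.4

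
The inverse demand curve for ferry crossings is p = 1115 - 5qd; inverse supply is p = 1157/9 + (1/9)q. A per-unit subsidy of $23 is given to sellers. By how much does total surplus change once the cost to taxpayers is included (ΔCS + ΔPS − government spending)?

Pre-subsidy: 1115 - 5q = 1157/9 + (1/9)q gives q* = 193 and p* = 150.
With the subsidy, sellers receive ps = pb + 23 for each unit, where pb is the price buyers pay.
On the curves, pb = 1115 - 5q and ps = 1157/9 + (1/9)q; the wedge ps − pb = 23 gives 1157/9 + (1/9)q − (1115 - 5q) = 23, so q' = 197.5.
Then pb = 1115 − 5·197.5 = 127.5 and ps = 1157/9 + (1/9)·197.5 = 150.5.
ΔCS = ½(193 + 197.5)(150 − 127.5) = 4393.125; ΔPS = ½(193 + 197.5)(150.5 − 150) = 97.625.
Government spending = 23 × 197.5 = 4542.5.
Net change = 4393.125 + 97.625 − 4542.5 = -51.75. The loss equals the DWL triangle ½·23·4.5.

Net change in total surplus = -$51.75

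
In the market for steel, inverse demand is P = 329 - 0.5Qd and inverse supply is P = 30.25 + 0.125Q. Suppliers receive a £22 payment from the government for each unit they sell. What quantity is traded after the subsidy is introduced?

Q' = 513.2

Pre-subsidy: 329 - 0.5Q = 30.25 + 0.125Q gives Q* = 478 and P* = 90.
With the subsidy, sellers receive Ps = Pb + 22 for each unit, where Pb is the price buyers pay.
On the curves, Pb = 329 - 0.5Q and Ps = 30.25 + 0.125Q; the wedge Ps − Pb = 22 gives 30.25 + 0.125Q − (329 - 0.5Q) = 22, so Q' = 513.2.
Then Pb = 329 − 0.5·513.2 = 72.4 and Ps = 30.25 + 0.125·513.2 = 94.4.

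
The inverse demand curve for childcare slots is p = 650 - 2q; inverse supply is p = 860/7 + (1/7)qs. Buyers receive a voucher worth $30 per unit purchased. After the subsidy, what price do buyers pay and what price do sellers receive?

Pre-subsidy: 650 - 2q = 860/7 + (1/7)q gives q* = 246 and p* = 158.
With the rebate, buyers effectively pay pb = ps − 30, where ps is the price sellers receive.
On the curves, pb = 650 - 2q and ps = 860/7 + (1/7)q; the wedge ps − pb = 30 gives 860/7 + (1/7)q − (650 - 2q) = 30, so q' = 260.
Then pb = 650 − 2·260 = 130 and ps = 860/7 + (1/7)·260 = 160.

Buyers pay $130; sellers receive $160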